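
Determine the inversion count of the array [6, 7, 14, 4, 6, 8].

Finding inversions in [6, 7, 14, 4, 6, 8]:

(0, 3): arr[0]=6 > arr[3]=4
(1, 3): arr[1]=7 > arr[3]=4
(1, 4): arr[1]=7 > arr[4]=6
(2, 3): arr[2]=14 > arr[3]=4
(2, 4): arr[2]=14 > arr[4]=6
(2, 5): arr[2]=14 > arr[5]=8

Total inversions: 6

The array has 6 inversion(s): (0,3), (1,3), (1,4), (2,3), (2,4), (2,5). Each pair (i,j) satisfies i < j and arr[i] > arr[j].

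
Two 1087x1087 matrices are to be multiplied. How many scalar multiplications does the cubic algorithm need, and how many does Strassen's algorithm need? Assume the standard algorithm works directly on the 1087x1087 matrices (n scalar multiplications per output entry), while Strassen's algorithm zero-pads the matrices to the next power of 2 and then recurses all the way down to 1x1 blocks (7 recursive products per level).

Matrix multiplication for 1087x1087 matrices:

Strassen's algorithm requires power-of-2 dimensions. Pad 1087x1087 to 2048x2048 (next power of 2).

Standard algorithm: 1087^3 = 1284365503 multiplications
Strassen's algorithm: 7^(log2(2048)) = 7^11 = 1977326743 multiplications
Difference: 1284365503 - 1977326743 = -692961240 (Strassen uses MORE here due to padding overhead — for small or just-over-power-of-2 n, padding can outweigh the per-level savings)

Standard: 1284365503 multiplications (1087^3). Strassen: 1977326743 multiplications (7^11, after padding to 2048x2048). Strassen reduces 8 recursive multiplications to 7 at each level.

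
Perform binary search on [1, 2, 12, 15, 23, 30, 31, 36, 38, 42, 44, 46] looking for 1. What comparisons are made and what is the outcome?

Binary search for 1 in [1, 2, 12, 15, 23, 30, 31, 36, 38, 42, 44, 46]:

lo=0, hi=11, mid=5, arr[mid]=30 -> 30 > 1, search left half
lo=0, hi=4, mid=2, arr[mid]=12 -> 12 > 1, search left half
lo=0, hi=1, mid=0, arr[mid]=1 -> Found target at index 0!

Binary search finds 1 at index 0 after 3 comparisons. The search repeatedly halves the search space by comparing with the middle element.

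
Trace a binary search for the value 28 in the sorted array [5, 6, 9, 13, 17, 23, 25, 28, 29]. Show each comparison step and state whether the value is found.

Binary search for 28 in [5, 6, 9, 13, 17, 23, 25, 28, 29]:

lo=0, hi=8, mid=4, arr[mid]=17 -> 17 < 28, search right half
lo=5, hi=8, mid=6, arr[mid]=25 -> 25 < 28, search right half
lo=7, hi=8, mid=7, arr[mid]=28 -> Found target at index 7!

Binary search finds 28 at index 7 after 3 comparisons. The search repeatedly halves the search space by comparing with the middle element.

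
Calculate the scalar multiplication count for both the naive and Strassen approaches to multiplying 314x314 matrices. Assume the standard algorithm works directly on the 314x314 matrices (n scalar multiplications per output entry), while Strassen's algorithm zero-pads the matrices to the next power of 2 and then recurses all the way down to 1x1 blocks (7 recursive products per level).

Matrix multiplication for 314x314 matrices:

Strassen's algorithm requires power-of-2 dimensions. Pad 314x314 to 512x512 (next power of 2).

Standard algorithm: 314^3 = 30959144 multiplications
Strassen's algorithm: 7^(log2(512)) = 7^9 = 40353607 multiplications
Difference: 30959144 - 40353607 = -9394463 (Strassen uses MORE here due to padding overhead — for small or just-over-power-of-2 n, padding can outweigh the per-level savings)

Standard: 30959144 multiplications (314^3). Strassen: 40353607 multiplications (7^9, after padding to 512x512). Strassen reduces 8 recursive multiplications to 7 at each level.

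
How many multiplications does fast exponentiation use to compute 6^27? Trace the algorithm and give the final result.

Computing 6^27 by squaring (build up from 6^1; each line after the first costs one multiplication):

6^1 = 6
6^2 = (6^1)^2 = 6^2 = 36
6^3 = 6 * 6^2 = 6 * 36 = 216
6^6 = (6^3)^2 = 216^2 = 46656
6^12 = (6^6)^2 = 46656^2 = 2176782336
6^13 = 6 * 6^12 = 6 * 2176782336 = 13060694016
6^26 = (6^13)^2 = 13060694016^2 = 170581728179578208256
6^27 = 6 * 6^26 = 6 * 170581728179578208256 = 1023490369077469249536

Result: 1023490369077469249536
Multiplications needed: 7 (7 lines after 6^1)

6^27 = 1023490369077469249536. Using exponentiation by squaring, this requires 7 multiplications. The key idea: if the exponent is even, square the half-power; if odd, multiply by the base once.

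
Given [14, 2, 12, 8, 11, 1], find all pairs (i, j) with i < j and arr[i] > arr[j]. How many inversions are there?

Finding inversions in [14, 2, 12, 8, 11, 1]:

(0, 1): arr[0]=14 > arr[1]=2
(0, 2): arr[0]=14 > arr[2]=12
(0, 3): arr[0]=14 > arr[3]=8
(0, 4): arr[0]=14 > arr[4]=11
(0, 5): arr[0]=14 > arr[5]=1
(1, 5): arr[1]=2 > arr[5]=1
(2, 3): arr[2]=12 > arr[3]=8
(2, 4): arr[2]=12 > arr[4]=11
(2, 5): arr[2]=12 > arr[5]=1
(3, 5): arr[3]=8 > arr[5]=1
(4, 5): arr[4]=11 > arr[5]=1

Total inversions: 11

The array has 11 inversion(s): (0,1), (0,2), (0,3), (0,4), (0,5), (1,5), (2,3), (2,4), (2,5), (3,5), (4,5). Each pair (i,j) satisfies i < j and arr[i] > arr[j].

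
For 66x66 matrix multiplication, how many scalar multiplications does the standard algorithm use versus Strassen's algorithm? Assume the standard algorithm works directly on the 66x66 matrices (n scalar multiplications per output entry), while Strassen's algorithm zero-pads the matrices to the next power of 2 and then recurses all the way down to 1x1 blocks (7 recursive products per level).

Matrix multiplication for 66x66 matrices:

Strassen's algorithm requires power-of-2 dimensions. Pad 66x66 to 128x128 (next power of 2).

Standard algorithm: 66^3 = 287496 multiplications
Strassen's algorithm: 7^(log2(128)) = 7^7 = 823543 multiplications
Difference: 287496 - 823543 = -536047 (Strassen uses MORE here due to padding overhead — for small or just-over-power-of-2 n, padding can outweigh the per-level savings)

Standard: 287496 multiplications (66^3). Strassen: 823543 multiplications (7^7, after padding to 128x128). Strassen reduces 8 recursive multiplications to 7 at each level.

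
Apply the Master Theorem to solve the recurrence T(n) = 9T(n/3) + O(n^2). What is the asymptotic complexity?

Master Theorem for T(n) = 9T(n/3) + O(n^2):

a = 9, b = 3, c = 2
log_b(a) = log_3(9) = 2.0000

Case 2: c = 2 = log_3(9) = 2.0000
T(n) = O(n^2 log n) = O(n^2 log n)

For T(n) = 9T(n/3) + O(n^2): log_3(9) = 2.0000. This is Case 2 of the Master Theorem (c = log_b(a), equal work at all levels), giving O(n^2 log n).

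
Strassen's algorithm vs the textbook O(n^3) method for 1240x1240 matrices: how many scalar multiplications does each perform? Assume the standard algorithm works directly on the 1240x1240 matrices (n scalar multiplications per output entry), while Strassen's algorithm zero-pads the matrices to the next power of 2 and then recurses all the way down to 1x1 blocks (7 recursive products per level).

Matrix multiplication for 1240x1240 matrices:

Strassen's algorithm requires power-of-2 dimensions. Pad 1240x1240 to 2048x2048 (next power of 2).

Standard algorithm: 1240^3 = 1906624000 multiplications
Strassen's algorithm: 7^(log2(2048)) = 7^11 = 1977326743 multiplications
Difference: 1906624000 - 1977326743 = -70702743 (Strassen uses MORE here due to padding overhead — for small or just-over-power-of-2 n, padding can outweigh the per-level savings)

Standard: 1906624000 multiplications (1240^3). Strassen: 1977326743 multiplications (7^11, after padding to 2048x2048). Strassen reduces 8 recursive multiplications to 7 at each level.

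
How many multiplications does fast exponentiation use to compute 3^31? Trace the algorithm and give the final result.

Computing 3^31 by squaring (build up from 3^1; each line after the first costs one multiplication):

3^1 = 3
3^2 = (3^1)^2 = 3^2 = 9
3^3 = 3 * 3^2 = 3 * 9 = 27
3^6 = (3^3)^2 = 27^2 = 729
3^7 = 3 * 3^6 = 3 * 729 = 2187
3^14 = (3^7)^2 = 2187^2 = 4782969
3^15 = 3 * 3^14 = 3 * 4782969 = 14348907
3^30 = (3^15)^2 = 14348907^2 = 205891132094649
3^31 = 3 * 3^30 = 3 * 205891132094649 = 617673396283947

Result: 617673396283947
Multiplications needed: 8 (8 lines after 3^1)

3^31 = 617673396283947. Using exponentiation by squaring, this requires 8 multiplications. The key idea: if the exponent is even, square the half-power; if odd, multiply by the base once.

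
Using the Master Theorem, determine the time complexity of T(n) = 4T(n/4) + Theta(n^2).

Master Theorem for T(n) = 4T(n/4) + O(n^2):

a = 4, b = 4, c = 2
log_b(a) = log_4(4) = 1.0000

Case 3: c = 2 > log_4(4) = 1.0000
T(n) = O(n^2) = O(n^2)

For T(n) = 4T(n/4) + O(n^2): log_4(4) = 1.0000. This is Case 3 of the Master Theorem (c > log_b(a), work dominated by root), giving O(n^2).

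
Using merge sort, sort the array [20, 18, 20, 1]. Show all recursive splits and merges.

Merge sort trace:

Split: [20, 18, 20, 1] -> [20, 18] and [20, 1]
  Split: [20, 18] -> [20] and [18]
  Merge: [20] + [18] -> [18, 20]
  Split: [20, 1] -> [20] and [1]
  Merge: [20] + [1] -> [1, 20]
Merge: [18, 20] + [1, 20] -> [1, 18, 20, 20]

Final sorted array: [1, 18, 20, 20]

The merge sort proceeds by recursively splitting the array and merging sorted halves.
After all merges, the sorted array is [1, 18, 20, 20].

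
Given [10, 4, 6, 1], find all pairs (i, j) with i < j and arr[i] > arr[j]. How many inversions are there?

Finding inversions in [10, 4, 6, 1]:

(0, 1): arr[0]=10 > arr[1]=4
(0, 2): arr[0]=10 > arr[2]=6
(0, 3): arr[0]=10 > arr[3]=1
(1, 3): arr[1]=4 > arr[3]=1
(2, 3): arr[2]=6 > arr[3]=1

Total inversions: 5

The array has 5 inversion(s): (0,1), (0,2), (0,3), (1,3), (2,3). Each pair (i,j) satisfies i < j and arr[i] > arr[j].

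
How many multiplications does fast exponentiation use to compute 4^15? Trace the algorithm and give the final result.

Computing 4^15 by squaring (build up from 4^1; each line after the first costs one multiplication):

4^1 = 4
4^2 = (4^1)^2 = 4^2 = 16
4^3 = 4 * 4^2 = 4 * 16 = 64
4^6 = (4^3)^2 = 64^2 = 4096
4^7 = 4 * 4^6 = 4 * 4096 = 16384
4^14 = (4^7)^2 = 16384^2 = 268435456
4^15 = 4 * 4^14 = 4 * 268435456 = 1073741824

Result: 1073741824
Multiplications needed: 6 (6 lines after 4^1)

4^15 = 1073741824. Using exponentiation by squaring, this requires 6 multiplications. The key idea: if the exponent is even, square the half-power; if odd, multiply by the base once.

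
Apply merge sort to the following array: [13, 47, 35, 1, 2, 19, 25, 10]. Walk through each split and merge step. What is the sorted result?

Merge sort trace:

Split: [13, 47, 35, 1, 2, 19, 25, 10] -> [13, 47, 35, 1] and [2, 19, 25, 10]
  Split: [13, 47, 35, 1] -> [13, 47] and [35, 1]
    Split: [13, 47] -> [13] and [47]
    Merge: [13] + [47] -> [13, 47]
    Split: [35, 1] -> [35] and [1]
    Merge: [35] + [1] -> [1, 35]
  Merge: [13, 47] + [1, 35] -> [1, 13, 35, 47]
  Split: [2, 19, 25, 10] -> [2, 19] and [25, 10]
    Split: [2, 19] -> [2] and [19]
    Merge: [2] + [19] -> [2, 19]
    Split: [25, 10] -> [25] and [10]
    Merge: [25] + [10] -> [10, 25]
  Merge: [2, 19] + [10, 25] -> [2, 10, 19, 25]
Merge: [1, 13, 35, 47] + [2, 10, 19, 25] -> [1, 2, 10, 13, 19, 25, 35, 47]

Final sorted array: [1, 2, 10, 13, 19, 25, 35, 47]

The merge sort proceeds by recursively splitting the array and merging sorted halves.
After all merges, the sorted array is [1, 2, 10, 13, 19, 25, 35, 47].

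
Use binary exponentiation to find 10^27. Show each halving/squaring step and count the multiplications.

Computing 10^27 by squaring (build up from 10^1; each line after the first costs one multiplication):

10^1 = 10
10^2 = (10^1)^2 = 10^2 = 100
10^3 = 10 * 10^2 = 10 * 100 = 1000
10^6 = (10^3)^2 = 1000^2 = 1000000
10^12 = (10^6)^2 = 1000000^2 = 1000000000000
10^13 = 10 * 10^12 = 10 * 1000000000000 = 10000000000000
10^26 = (10^13)^2 = 10000000000000^2 = 100000000000000000000000000
10^27 = 10 * 10^26 = 10 * 100000000000000000000000000 = 1000000000000000000000000000

Result: 1000000000000000000000000000
Multiplications needed: 7 (7 lines after 10^1)

10^27 = 1000000000000000000000000000. Using exponentiation by squaring, this requires 7 multiplications. The key idea: if the exponent is even, square the half-power; if odd, multiply by the base once.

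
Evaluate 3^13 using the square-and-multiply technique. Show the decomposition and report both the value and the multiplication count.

Computing 3^13 by squaring (build up from 3^1; each line after the first costs one multiplication):

3^1 = 3
3^2 = (3^1)^2 = 3^2 = 9
3^3 = 3 * 3^2 = 3 * 9 = 27
3^6 = (3^3)^2 = 27^2 = 729
3^12 = (3^6)^2 = 729^2 = 531441
3^13 = 3 * 3^12 = 3 * 531441 = 1594323

Result: 1594323
Multiplications needed: 5 (5 lines after 3^1)

3^13 = 1594323. Using exponentiation by squaring, this requires 5 multiplications. The key idea: if the exponent is even, square the half-power; if odd, multiply by the base once.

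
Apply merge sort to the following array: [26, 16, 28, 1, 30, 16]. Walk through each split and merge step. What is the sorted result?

Merge sort trace:

Split: [26, 16, 28, 1, 30, 16] -> [26, 16, 28] and [1, 30, 16]
  Split: [26, 16, 28] -> [26] and [16, 28]
    Split: [16, 28] -> [16] and [28]
    Merge: [16] + [28] -> [16, 28]
  Merge: [26] + [16, 28] -> [16, 26, 28]
  Split: [1, 30, 16] -> [1] and [30, 16]
    Split: [30, 16] -> [30] and [16]
    Merge: [30] + [16] -> [16, 30]
  Merge: [1] + [16, 30] -> [1, 16, 30]
Merge: [16, 26, 28] + [1, 16, 30] -> [1, 16, 16, 26, 28, 30]

Final sorted array: [1, 16, 16, 26, 28, 30]

The merge sort proceeds by recursively splitting the array and merging sorted halves.
After all merges, the sorted array is [1, 16, 16, 26, 28, 30].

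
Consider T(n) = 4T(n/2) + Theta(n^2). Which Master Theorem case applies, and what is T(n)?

Master Theorem for T(n) = 4T(n/2) + O(n^2):

a = 4, b = 2, c = 2
log_b(a) = log_2(4) = 2.0000

Case 2: c = 2 = log_2(4) = 2.0000
T(n) = O(n^2 log n) = O(n^2 log n)

For T(n) = 4T(n/2) + O(n^2): log_2(4) = 2.0000. This is Case 2 of the Master Theorem (c = log_b(a), equal work at all levels), giving O(n^2 log n).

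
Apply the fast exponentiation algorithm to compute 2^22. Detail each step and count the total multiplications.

Computing 2^22 by squaring (build up from 2^1; each line after the first costs one multiplication):

2^1 = 2
2^2 = (2^1)^2 = 2^2 = 4
2^4 = (2^2)^2 = 4^2 = 16
2^5 = 2 * 2^4 = 2 * 16 = 32
2^10 = (2^5)^2 = 32^2 = 1024
2^11 = 2 * 2^10 = 2 * 1024 = 2048
2^22 = (2^11)^2 = 2048^2 = 4194304

Result: 4194304
Multiplications needed: 6 (6 lines after 2^1)

2^22 = 4194304. Using exponentiation by squaring, this requires 6 multiplications. The key idea: if the exponent is even, square the half-power; if odd, multiply by the base once.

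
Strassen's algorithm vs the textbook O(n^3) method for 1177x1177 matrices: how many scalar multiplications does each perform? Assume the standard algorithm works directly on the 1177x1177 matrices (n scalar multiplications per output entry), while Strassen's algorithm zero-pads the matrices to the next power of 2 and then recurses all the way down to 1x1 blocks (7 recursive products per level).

Matrix multiplication for 1177x1177 matrices:

Strassen's algorithm requires power-of-2 dimensions. Pad 1177x1177 to 2048x2048 (next power of 2).

Standard algorithm: 1177^3 = 1630532233 multiplications
Strassen's algorithm: 7^(log2(2048)) = 7^11 = 1977326743 multiplications
Difference: 1630532233 - 1977326743 = -346794510 (Strassen uses MORE here due to padding overhead — for small or just-over-power-of-2 n, padding can outweigh the per-level savings)

Standard: 1630532233 multiplications (1177^3). Strassen: 1977326743 multiplications (7^11, after padding to 2048x2048). Strassen reduces 8 recursive multiplications to 7 at each level.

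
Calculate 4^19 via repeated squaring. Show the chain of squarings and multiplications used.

Computing 4^19 by squaring (build up from 4^1; each line after the first costs one multiplication):

4^1 = 4
4^2 = (4^1)^2 = 4^2 = 16
4^4 = (4^2)^2 = 16^2 = 256
4^8 = (4^4)^2 = 256^2 = 65536
4^9 = 4 * 4^8 = 4 * 65536 = 262144
4^18 = (4^9)^2 = 262144^2 = 68719476736
4^19 = 4 * 4^18 = 4 * 68719476736 = 274877906944

Result: 274877906944
Multiplications needed: 6 (6 lines after 4^1)

4^19 = 274877906944. Using exponentiation by squaring, this requires 6 multiplications. The key idea: if the exponent is even, square the half-power; if odd, multiply by the base once.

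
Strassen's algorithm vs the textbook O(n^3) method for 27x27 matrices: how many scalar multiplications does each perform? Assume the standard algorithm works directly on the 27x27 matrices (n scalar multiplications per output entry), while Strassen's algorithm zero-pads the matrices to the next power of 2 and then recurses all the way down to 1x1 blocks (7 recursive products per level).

Matrix multiplication for 27x27 matrices:

Strassen's algorithm requires power-of-2 dimensions. Pad 27x27 to 32x32 (next power of 2).

Standard algorithm: 27^3 = 19683 multiplications
Strassen's algorithm: 7^(log2(32)) = 7^5 = 16807 multiplications
Savings: 19683 - 16807 = 2876 multiplications

Standard: 19683 multiplications (27^3). Strassen: 16807 multiplications (7^5, after padding to 32x32). Strassen reduces 8 recursive multiplications to 7 at each level.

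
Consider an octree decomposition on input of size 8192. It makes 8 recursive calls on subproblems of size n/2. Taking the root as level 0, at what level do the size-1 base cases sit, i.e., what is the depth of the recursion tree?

For divide and conquer with division factor 2:

Problem sizes at each level:
Level 0: 8192
Level 1: 4096
Level 2: 2048
Level 3: 1024
Level 4: 512
Level 5: 256
Level 6: 128
Level 7: 64
Level 8: 32
Level 9: 16
Level 10: 8
Level 11: 4
Level 12: 2
Level 13: 1

The root is level 0 and the size-1 base case is level 13 (the tree spans levels 0 through 13, i.e. 14 levels counting the root), so the depth is the number of divisions: log_2(8192) = 13

The recursion tree depth is log_2(8192) = 13. At each level, the problem size is divided by 2, so it takes 13 divisions to reduce to a base case of size 1. The algorithm makes 8 recursive calls at each level.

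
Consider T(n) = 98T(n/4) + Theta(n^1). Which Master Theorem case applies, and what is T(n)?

Master Theorem for T(n) = 98T(n/4) + O(n^1):

a = 98, b = 4, c = 1
log_b(a) = log_4(98) = 3.3074

Case 1: c = 1 < log_4(98) = 3.3074
T(n) = O(n^(log_4 98))

For T(n) = 98T(n/4) + O(n^1): log_4(98) = 3.3074. This is Case 1 of the Master Theorem (c < log_b(a), work dominated by leaves), giving O(n^(log_4 98)).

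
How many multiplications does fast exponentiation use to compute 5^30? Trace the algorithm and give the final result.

Computing 5^30 by squaring (build up from 5^1; each line after the first costs one multiplication):

5^1 = 5
5^2 = (5^1)^2 = 5^2 = 25
5^3 = 5 * 5^2 = 5 * 25 = 125
5^6 = (5^3)^2 = 125^2 = 15625
5^7 = 5 * 5^6 = 5 * 15625 = 78125
5^14 = (5^7)^2 = 78125^2 = 6103515625
5^15 = 5 * 5^14 = 5 * 6103515625 = 30517578125
5^30 = (5^15)^2 = 30517578125^2 = 931322574615478515625

Result: 931322574615478515625
Multiplications needed: 7 (7 lines after 5^1)

5^30 = 931322574615478515625. Using exponentiation by squaring, this requires 7 multiplications. The key idea: if the exponent is even, square the half-power; if odd, multiply by the base once.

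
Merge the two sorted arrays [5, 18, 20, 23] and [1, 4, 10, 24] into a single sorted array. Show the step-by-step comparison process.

Merging process:

Compare 5 vs 1: take 1 from right. Merged: [1]
Compare 5 vs 4: take 4 from right. Merged: [1, 4]
Compare 5 vs 10: take 5 from left. Merged: [1, 4, 5]
Compare 18 vs 10: take 10 from right. Merged: [1, 4, 5, 10]
Compare 18 vs 24: take 18 from left. Merged: [1, 4, 5, 10, 18]
Compare 20 vs 24: take 20 from left. Merged: [1, 4, 5, 10, 18, 20]
Compare 23 vs 24: take 23 from left. Merged: [1, 4, 5, 10, 18, 20, 23]
Append remaining from right: [24]. Merged: [1, 4, 5, 10, 18, 20, 23, 24]

Final merged array: [1, 4, 5, 10, 18, 20, 23, 24]
Total comparisons: 7

The merged array is [1, 4, 5, 10, 18, 20, 23, 24], requiring 7 comparisons. The merge step runs in O(n) time where n is the total number of elements.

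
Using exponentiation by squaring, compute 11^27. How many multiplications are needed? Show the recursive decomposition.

Computing 11^27 by squaring (build up from 11^1; each line after the first costs one multiplication):

11^1 = 11
11^2 = (11^1)^2 = 11^2 = 121
11^3 = 11 * 11^2 = 11 * 121 = 1331
11^6 = (11^3)^2 = 1331^2 = 1771561
11^12 = (11^6)^2 = 1771561^2 = 3138428376721
11^13 = 11 * 11^12 = 11 * 3138428376721 = 34522712143931
11^26 = (11^13)^2 = 34522712143931^2 = 1191817653772720942460132761
11^27 = 11 * 11^26 = 11 * 1191817653772720942460132761 = 13109994191499930367061460371

Result: 13109994191499930367061460371
Multiplications needed: 7 (7 lines after 11^1)

11^27 = 13109994191499930367061460371. Using exponentiation by squaring, this requires 7 multiplications. The key idea: if the exponent is even, square the half-power; if odd, multiply by the base once.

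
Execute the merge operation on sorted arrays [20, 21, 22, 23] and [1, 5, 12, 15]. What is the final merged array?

Merging process:

Compare 20 vs 1: take 1 from right. Merged: [1]
Compare 20 vs 5: take 5 from right. Merged: [1, 5]
Compare 20 vs 12: take 12 from right. Merged: [1, 5, 12]
Compare 20 vs 15: take 15 from right. Merged: [1, 5, 12, 15]
Append remaining from left: [20, 21, 22, 23]. Merged: [1, 5, 12, 15, 20, 21, 22, 23]

Final merged array: [1, 5, 12, 15, 20, 21, 22, 23]
Total comparisons: 4

The merged array is [1, 5, 12, 15, 20, 21, 22, 23], requiring 4 comparisons. The merge step runs in O(n) time where n is the total number of elements.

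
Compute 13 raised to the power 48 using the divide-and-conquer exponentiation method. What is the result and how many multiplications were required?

Computing 13^48 by squaring (build up from 13^1; each line after the first costs one multiplication):

13^1 = 13
13^2 = (13^1)^2 = 13^2 = 169
13^3 = 13 * 13^2 = 13 * 169 = 2197
13^6 = (13^3)^2 = 2197^2 = 4826809
13^12 = (13^6)^2 = 4826809^2 = 23298085122481
13^24 = (13^12)^2 = 23298085122481^2 = 542800770374370512771595361
13^48 = (13^24)^2 = 542800770374370512771595361^2 = 294632676319010105335586872991323185304149065116720321

Result: 294632676319010105335586872991323185304149065116720321
Multiplications needed: 6 (6 lines after 13^1)

13^48 = 294632676319010105335586872991323185304149065116720321. Using exponentiation by squaring, this requires 6 multiplications. The key idea: if the exponent is even, square the half-power; if odd, multiply by the base once.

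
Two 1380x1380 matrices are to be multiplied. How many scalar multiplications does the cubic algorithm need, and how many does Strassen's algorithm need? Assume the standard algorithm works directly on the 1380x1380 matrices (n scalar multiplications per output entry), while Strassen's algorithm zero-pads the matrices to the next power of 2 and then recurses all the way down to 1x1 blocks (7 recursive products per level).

Matrix multiplication for 1380x1380 matrices:

Strassen's algorithm requires power-of-2 dimensions. Pad 1380x1380 to 2048x2048 (next power of 2).

Standard algorithm: 1380^3 = 2628072000 multiplications
Strassen's algorithm: 7^(log2(2048)) = 7^11 = 1977326743 multiplications
Savings: 2628072000 - 1977326743 = 650745257 multiplications

Standard: 2628072000 multiplications (1380^3). Strassen: 1977326743 multiplications (7^11, after padding to 2048x2048). Strassen reduces 8 recursive multiplications to 7 at each level.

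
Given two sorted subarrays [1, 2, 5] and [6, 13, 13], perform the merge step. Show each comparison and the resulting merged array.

Merging process:

Compare 1 vs 6: take 1 from left. Merged: [1]
Compare 2 vs 6: take 2 from left. Merged: [1, 2]
Compare 5 vs 6: take 5 from left. Merged: [1, 2, 5]
Append remaining from right: [6, 13, 13]. Merged: [1, 2, 5, 6, 13, 13]

Final merged array: [1, 2, 5, 6, 13, 13]
Total comparisons: 3

The merged array is [1, 2, 5, 6, 13, 13], requiring 3 comparisons. The merge step runs in O(n) time where n is the total number of elements.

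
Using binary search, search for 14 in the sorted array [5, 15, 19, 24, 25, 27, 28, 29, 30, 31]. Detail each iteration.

Binary search for 14 in [5, 15, 19, 24, 25, 27, 28, 29, 30, 31]:

lo=0, hi=9, mid=4, arr[mid]=25 -> 25 > 14, search left half
lo=0, hi=3, mid=1, arr[mid]=15 -> 15 > 14, search left half
lo=0, hi=0, mid=0, arr[mid]=5 -> 5 < 14, search right half
lo=1 > hi=0, target 14 not found

Binary search determines that 14 is not in the array after 3 comparisons. The search space was exhausted without finding the target.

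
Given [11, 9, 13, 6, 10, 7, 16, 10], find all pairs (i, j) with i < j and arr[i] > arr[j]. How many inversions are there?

Finding inversions in [11, 9, 13, 6, 10, 7, 16, 10]:

(0, 1): arr[0]=11 > arr[1]=9
(0, 3): arr[0]=11 > arr[3]=6
(0, 4): arr[0]=11 > arr[4]=10
(0, 5): arr[0]=11 > arr[5]=7
(0, 7): arr[0]=11 > arr[7]=10
(1, 3): arr[1]=9 > arr[3]=6
(1, 5): arr[1]=9 > arr[5]=7
(2, 3): arr[2]=13 > arr[3]=6
(2, 4): arr[2]=13 > arr[4]=10
(2, 5): arr[2]=13 > arr[5]=7
(2, 7): arr[2]=13 > arr[7]=10
(4, 5): arr[4]=10 > arr[5]=7
(6, 7): arr[6]=16 > arr[7]=10

Total inversions: 13

The array has 13 inversion(s): (0,1), (0,3), (0,4), (0,5), (0,7), (1,3), (1,5), (2,3), (2,4), (2,5), (2,7), (4,5), (6,7). Each pair (i,j) satisfies i < j and arr[i] > arr[j].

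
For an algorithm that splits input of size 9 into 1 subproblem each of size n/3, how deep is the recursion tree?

For divide and conquer with division factor 3:

Problem sizes at each level:
Level 0: 9
Level 1: 3
Level 2: 1

The root is level 0 and the size-1 base case is level 2 (the tree spans levels 0 through 2, i.e. 3 levels counting the root), so the depth is the number of divisions: log_3(9) = 2

The recursion tree depth is log_3(9) = 2. At each level, the problem size is divided by 3, so it takes 2 divisions to reduce to a base case of size 1. The algorithm makes 1 recursive call at each level.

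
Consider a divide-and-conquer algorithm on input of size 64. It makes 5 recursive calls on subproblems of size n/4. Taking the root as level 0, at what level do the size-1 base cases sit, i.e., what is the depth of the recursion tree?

For divide and conquer with division factor 4:

Problem sizes at each level:
Level 0: 64
Level 1: 16
Level 2: 4
Level 3: 1

The root is level 0 and the size-1 base case is level 3 (the tree spans levels 0 through 3, i.e. 4 levels counting the root), so the depth is the number of divisions: log_4(64) = 3

The recursion tree depth is log_4(64) = 3. At each level, the problem size is divided by 4, so it takes 3 divisions to reduce to a base case of size 1. The algorithm makes 5 recursive calls at each level.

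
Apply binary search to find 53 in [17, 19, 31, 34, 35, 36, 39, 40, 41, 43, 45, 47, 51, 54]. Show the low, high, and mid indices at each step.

Binary search for 53 in [17, 19, 31, 34, 35, 36, 39, 40, 41, 43, 45, 47, 51, 54]:

lo=0, hi=13, mid=6, arr[mid]=39 -> 39 < 53, search right half
lo=7, hi=13, mid=10, arr[mid]=45 -> 45 < 53, search right half
lo=11, hi=13, mid=12, arr[mid]=51 -> 51 < 53, search right half
lo=13, hi=13, mid=13, arr[mid]=54 -> 54 > 53, search left half
lo=13 > hi=12, target 53 not found

Binary search determines that 53 is not in the array after 4 comparisons. The search space was exhausted without finding the target.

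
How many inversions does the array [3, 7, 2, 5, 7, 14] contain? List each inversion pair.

Finding inversions in [3, 7, 2, 5, 7, 14]:

(0, 2): arr[0]=3 > arr[2]=2
(1, 2): arr[1]=7 > arr[2]=2
(1, 3): arr[1]=7 > arr[3]=5

Total inversions: 3

The array has 3 inversion(s): (0,2), (1,2), (1,3). Each pair (i,j) satisfies i < j and arr[i] > arr[j].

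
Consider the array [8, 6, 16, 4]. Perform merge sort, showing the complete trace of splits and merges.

Merge sort trace:

Split: [8, 6, 16, 4] -> [8, 6] and [16, 4]
  Split: [8, 6] -> [8] and [6]
  Merge: [8] + [6] -> [6, 8]
  Split: [16, 4] -> [16] and [4]
  Merge: [16] + [4] -> [4, 16]
Merge: [6, 8] + [4, 16] -> [4, 6, 8, 16]

Final sorted array: [4, 6, 8, 16]

The merge sort proceeds by recursively splitting the array and merging sorted halves.
After all merges, the sorted array is [4, 6, 8, 16].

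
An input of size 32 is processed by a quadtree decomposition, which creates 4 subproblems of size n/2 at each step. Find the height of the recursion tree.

For divide and conquer with division factor 2:

Problem sizes at each level:
Level 0: 32
Level 1: 16
Level 2: 8
Level 3: 4
Level 4: 2
Level 5: 1

The root is level 0 and the size-1 base case is level 5 (the tree spans levels 0 through 5, i.e. 6 levels counting the root), so the depth is the number of divisions: log_2(32) = 5

The recursion tree depth is log_2(32) = 5. At each level, the problem size is divided by 2, so it takes 5 divisions to reduce to a base case of size 1. The algorithm makes 4 recursive calls at each level.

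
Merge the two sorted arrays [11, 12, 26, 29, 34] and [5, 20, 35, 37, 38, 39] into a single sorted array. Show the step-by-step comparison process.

Merging process:

Compare 11 vs 5: take 5 from right. Merged: [5]
Compare 11 vs 20: take 11 from left. Merged: [5, 11]
Compare 12 vs 20: take 12 from left. Merged: [5, 11, 12]
Compare 26 vs 20: take 20 from right. Merged: [5, 11, 12, 20]
Compare 26 vs 35: take 26 from left. Merged: [5, 11, 12, 20, 26]
Compare 29 vs 35: take 29 from left. Merged: [5, 11, 12, 20, 26, 29]
Compare 34 vs 35: take 34 from left. Merged: [5, 11, 12, 20, 26, 29, 34]
Append remaining from right: [35, 37, 38, 39]. Merged: [5, 11, 12, 20, 26, 29, 34, 35, 37, 38, 39]

Final merged array: [5, 11, 12, 20, 26, 29, 34, 35, 37, 38, 39]
Total comparisons: 7

The merged array is [5, 11, 12, 20, 26, 29, 34, 35, 37, 38, 39], requiring 7 comparisons. The merge step runs in O(n) time where n is the total number of elements.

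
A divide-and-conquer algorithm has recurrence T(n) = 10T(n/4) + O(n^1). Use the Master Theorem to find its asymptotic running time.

Master Theorem for T(n) = 10T(n/4) + O(n^1):

a = 10, b = 4, c = 1
log_b(a) = log_4(10) = 1.6610

Case 1: c = 1 < log_4(10) = 1.6610
T(n) = O(n^(log_4 10))

For T(n) = 10T(n/4) + O(n^1): log_4(10) = 1.6610. This is Case 1 of the Master Theorem (c < log_b(a), work dominated by leaves), giving O(n^(log_4 10)).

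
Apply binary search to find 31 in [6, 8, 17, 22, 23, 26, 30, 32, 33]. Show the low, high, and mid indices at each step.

Binary search for 31 in [6, 8, 17, 22, 23, 26, 30, 32, 33]:

lo=0, hi=8, mid=4, arr[mid]=23 -> 23 < 31, search right half
lo=5, hi=8, mid=6, arr[mid]=30 -> 30 < 31, search right half
lo=7, hi=8, mid=7, arr[mid]=32 -> 32 > 31, search left half
lo=7 > hi=6, target 31 not found

Binary search determines that 31 is not in the array after 3 comparisons. The search space was exhausted without finding the target.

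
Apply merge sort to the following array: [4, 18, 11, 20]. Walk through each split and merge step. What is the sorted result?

Merge sort trace:

Split: [4, 18, 11, 20] -> [4, 18] and [11, 20]
  Split: [4, 18] -> [4] and [18]
  Merge: [4] + [18] -> [4, 18]
  Split: [11, 20] -> [11] and [20]
  Merge: [11] + [20] -> [11, 20]
Merge: [4, 18] + [11, 20] -> [4, 11, 18, 20]

Final sorted array: [4, 11, 18, 20]

The merge sort proceeds by recursively splitting the array and merging sorted halves.
After all merges, the sorted array is [4, 11, 18, 20].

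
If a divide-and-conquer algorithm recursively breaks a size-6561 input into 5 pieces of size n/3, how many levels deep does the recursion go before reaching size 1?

For divide and conquer with division factor 3:

Problem sizes at each level:
Level 0: 6561
Level 1: 2187
Level 2: 729
Level 3: 243
Level 4: 81
Level 5: 27
Level 6: 9
Level 7: 3
Level 8: 1

The root is level 0 and the size-1 base case is level 8 (the tree spans levels 0 through 8, i.e. 9 levels counting the root), so the depth is the number of divisions: log_3(6561) = 8

The recursion tree depth is log_3(6561) = 8. At each level, the problem size is divided by 3, so it takes 8 divisions to reduce to a base case of size 1. The algorithm makes 5 recursive calls at each level.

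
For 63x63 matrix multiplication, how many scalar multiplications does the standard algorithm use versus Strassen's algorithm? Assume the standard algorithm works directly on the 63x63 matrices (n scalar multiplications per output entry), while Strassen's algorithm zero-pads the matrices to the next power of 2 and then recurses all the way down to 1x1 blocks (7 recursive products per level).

Matrix multiplication for 63x63 matrices:

Strassen's algorithm requires power-of-2 dimensions. Pad 63x63 to 64x64 (next power of 2).

Standard algorithm: 63^3 = 250047 multiplications
Strassen's algorithm: 7^(log2(64)) = 7^6 = 117649 multiplications
Savings: 250047 - 117649 = 132398 multiplications

Standard: 250047 multiplications (63^3). Strassen: 117649 multiplications (7^6, after padding to 64x64). Strassen reduces 8 recursive multiplications to 7 at each level.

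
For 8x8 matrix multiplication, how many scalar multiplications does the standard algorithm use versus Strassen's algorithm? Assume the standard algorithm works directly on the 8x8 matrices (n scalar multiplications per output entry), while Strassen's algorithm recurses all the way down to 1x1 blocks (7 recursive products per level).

Matrix multiplication for 8x8 matrices:

Standard algorithm: 8^3 = 512 multiplications
Strassen's algorithm: 7^(log2(8)) = 7^3 = 343 multiplications
Savings: 512 - 343 = 169 multiplications

Standard: 512 multiplications (8^3). Strassen: 343 multiplications (7^3). Strassen reduces 8 recursive multiplications to 7 at each level.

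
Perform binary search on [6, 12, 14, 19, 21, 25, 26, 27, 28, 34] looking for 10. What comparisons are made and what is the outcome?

Binary search for 10 in [6, 12, 14, 19, 21, 25, 26, 27, 28, 34]:

lo=0, hi=9, mid=4, arr[mid]=21 -> 21 > 10, search left half
lo=0, hi=3, mid=1, arr[mid]=12 -> 12 > 10, search left half
lo=0, hi=0, mid=0, arr[mid]=6 -> 6 < 10, search right half
lo=1 > hi=0, target 10 not found

Binary search determines that 10 is not in the array after 3 comparisons. The search space was exhausted without finding the target.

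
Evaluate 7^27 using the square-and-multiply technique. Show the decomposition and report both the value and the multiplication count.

Computing 7^27 by squaring (build up from 7^1; each line after the first costs one multiplication):

7^1 = 7
7^2 = (7^1)^2 = 7^2 = 49
7^3 = 7 * 7^2 = 7 * 49 = 343
7^6 = (7^3)^2 = 343^2 = 117649
7^12 = (7^6)^2 = 117649^2 = 13841287201
7^13 = 7 * 7^12 = 7 * 13841287201 = 96889010407
7^26 = (7^13)^2 = 96889010407^2 = 9387480337647754305649
7^27 = 7 * 7^26 = 7 * 9387480337647754305649 = 65712362363534280139543

Result: 65712362363534280139543
Multiplications needed: 7 (7 lines after 7^1)

7^27 = 65712362363534280139543. Using exponentiation by squaring, this requires 7 multiplications. The key idea: if the exponent is even, square the half-power; if odd, multiply by the base once.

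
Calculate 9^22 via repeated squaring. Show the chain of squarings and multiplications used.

Computing 9^22 by squaring (build up from 9^1; each line after the first costs one multiplication):

9^1 = 9
9^2 = (9^1)^2 = 9^2 = 81
9^4 = (9^2)^2 = 81^2 = 6561
9^5 = 9 * 9^4 = 9 * 6561 = 59049
9^10 = (9^5)^2 = 59049^2 = 3486784401
9^11 = 9 * 9^10 = 9 * 3486784401 = 31381059609
9^22 = (9^11)^2 = 31381059609^2 = 984770902183611232881

Result: 984770902183611232881
Multiplications needed: 6 (6 lines after 9^1)

9^22 = 984770902183611232881. Using exponentiation by squaring, this requires 6 multiplications. The key idea: if the exponent is even, square the half-power; if odd, multiply by the base once.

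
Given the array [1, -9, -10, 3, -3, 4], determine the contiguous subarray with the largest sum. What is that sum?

Using Kadane's algorithm on [1, -9, -10, 3, -3, 4]:

Scanning through the array:
Position 1 (value -9): max_ending_here = -8, max_so_far = 1
Position 2 (value -10): max_ending_here = -10, max_so_far = 1
Position 3 (value 3): max_ending_here = 3, max_so_far = 3
Position 4 (value -3): max_ending_here = 0, max_so_far = 3
Position 5 (value 4): max_ending_here = 4, max_so_far = 4

Maximum subarray: [3, -3, 4]
Maximum sum: 4

The maximum subarray is [3, -3, 4] with sum 4. This subarray runs from index 3 to index 5.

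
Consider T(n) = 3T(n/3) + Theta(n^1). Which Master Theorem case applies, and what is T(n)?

Master Theorem for T(n) = 3T(n/3) + O(n^1):

a = 3, b = 3, c = 1
log_b(a) = log_3(3) = 1.0000

Case 2: c = 1 = log_3(3) = 1.0000
T(n) = O(n^1 log n) = O(n log n)

For T(n) = 3T(n/3) + O(n^1): log_3(3) = 1.0000. This is Case 2 of the Master Theorem (c = log_b(a), equal work at all levels), giving O(n log n).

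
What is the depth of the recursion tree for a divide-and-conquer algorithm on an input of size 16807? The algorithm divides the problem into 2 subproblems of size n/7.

For divide and conquer with division factor 7:

Problem sizes at each level:
Level 0: 16807
Level 1: 2401
Level 2: 343
Level 3: 49
Level 4: 7
Level 5: 1

The root is level 0 and the size-1 base case is level 5 (the tree spans levels 0 through 5, i.e. 6 levels counting the root), so the depth is the number of divisions: log_7(16807) = 5

The recursion tree depth is log_7(16807) = 5. At each level, the problem size is divided by 7, so it takes 5 divisions to reduce to a base case of size 1. The algorithm makes 2 recursive calls at each level.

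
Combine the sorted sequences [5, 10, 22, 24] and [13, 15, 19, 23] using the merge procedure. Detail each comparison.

Merging process:

Compare 5 vs 13: take 5 from left. Merged: [5]
Compare 10 vs 13: take 10 from left. Merged: [5, 10]
Compare 22 vs 13: take 13 from right. Merged: [5, 10, 13]
Compare 22 vs 15: take 15 from right. Merged: [5, 10, 13, 15]
Compare 22 vs 19: take 19 from right. Merged: [5, 10, 13, 15, 19]
Compare 22 vs 23: take 22 from left. Merged: [5, 10, 13, 15, 19, 22]
Compare 24 vs 23: take 23 from right. Merged: [5, 10, 13, 15, 19, 22, 23]
Append remaining from left: [24]. Merged: [5, 10, 13, 15, 19, 22, 23, 24]

Final merged array: [5, 10, 13, 15, 19, 22, 23, 24]
Total comparisons: 7

The merged array is [5, 10, 13, 15, 19, 22, 23, 24], requiring 7 comparisons. The merge step runs in O(n) time where n is the total number of elements.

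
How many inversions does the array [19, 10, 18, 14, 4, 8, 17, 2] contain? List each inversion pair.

Finding inversions in [19, 10, 18, 14, 4, 8, 17, 2]:

(0, 1): arr[0]=19 > arr[1]=10
(0, 2): arr[0]=19 > arr[2]=18
(0, 3): arr[0]=19 > arr[3]=14
(0, 4): arr[0]=19 > arr[4]=4
(0, 5): arr[0]=19 > arr[5]=8
(0, 6): arr[0]=19 > arr[6]=17
(0, 7): arr[0]=19 > arr[7]=2
(1, 4): arr[1]=10 > arr[4]=4
(1, 5): arr[1]=10 > arr[5]=8
(1, 7): arr[1]=10 > arr[7]=2
(2, 3): arr[2]=18 > arr[3]=14
(2, 4): arr[2]=18 > arr[4]=4
(2, 5): arr[2]=18 > arr[5]=8
(2, 6): arr[2]=18 > arr[6]=17
(2, 7): arr[2]=18 > arr[7]=2
(3, 4): arr[3]=14 > arr[4]=4
(3, 5): arr[3]=14 > arr[5]=8
(3, 7): arr[3]=14 > arr[7]=2
(4, 7): arr[4]=4 > arr[7]=2
(5, 7): arr[5]=8 > arr[7]=2
(6, 7): arr[6]=17 > arr[7]=2

Total inversions: 21

The array has 21 inversion(s): (0,1), (0,2), (0,3), (0,4), (0,5), (0,6), (0,7), (1,4), (1,5), (1,7), (2,3), (2,4), (2,5), (2,6), (2,7), (3,4), (3,5), (3,7), (4,7), (5,7), (6,7). Each pair (i,j) satisfies i < j and arr[i] > arr[j].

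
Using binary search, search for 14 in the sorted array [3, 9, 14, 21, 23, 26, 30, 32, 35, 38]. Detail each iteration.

Binary search for 14 in [3, 9, 14, 21, 23, 26, 30, 32, 35, 38]:

lo=0, hi=9, mid=4, arr[mid]=23 -> 23 > 14, search left half
lo=0, hi=3, mid=1, arr[mid]=9 -> 9 < 14, search right half
lo=2, hi=3, mid=2, arr[mid]=14 -> Found target at index 2!

Binary search finds 14 at index 2 after 3 comparisons. The search repeatedly halves the search space by comparing with the middle element.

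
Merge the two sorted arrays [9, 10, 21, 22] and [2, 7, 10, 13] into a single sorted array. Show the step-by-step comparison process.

Merging process:

Compare 9 vs 2: take 2 from right. Merged: [2]
Compare 9 vs 7: take 7 from right. Merged: [2, 7]
Compare 9 vs 10: take 9 from left. Merged: [2, 7, 9]
Compare 10 vs 10: take 10 from left. Merged: [2, 7, 9, 10]
Compare 21 vs 10: take 10 from right. Merged: [2, 7, 9, 10, 10]
Compare 21 vs 13: take 13 from right. Merged: [2, 7, 9, 10, 10, 13]
Append remaining from left: [21, 22]. Merged: [2, 7, 9, 10, 10, 13, 21, 22]

Final merged array: [2, 7, 9, 10, 10, 13, 21, 22]
Total comparisons: 6

The merged array is [2, 7, 9, 10, 10, 13, 21, 22], requiring 6 comparisons. The merge step runs in O(n) time where n is the total number of elements.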